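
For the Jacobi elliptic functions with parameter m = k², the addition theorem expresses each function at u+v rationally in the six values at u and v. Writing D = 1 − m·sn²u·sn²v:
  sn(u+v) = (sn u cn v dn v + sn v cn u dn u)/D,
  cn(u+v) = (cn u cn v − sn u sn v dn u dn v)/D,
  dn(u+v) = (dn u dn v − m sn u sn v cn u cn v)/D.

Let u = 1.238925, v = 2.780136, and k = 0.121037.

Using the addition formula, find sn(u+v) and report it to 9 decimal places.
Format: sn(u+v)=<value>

sn(u+v)=-0.760772911

sn u = 0.9443179112784718, cn u = 0.3290344699855385, dn u = 0.9934465777014937
sn v = 0.3643504537460147, cn v = -0.9312619109869539, dn v = 0.9990271267919846
m = k² = 0.014649955369
D = 1 − m·sn²u·sn²v = 0.9982657512686825
sn(u+v) = (sn u·cn v·dn v + sn v·cn u·dn u)/D = -0.759453541946534/0.9982657512686825 = -0.7607729114029553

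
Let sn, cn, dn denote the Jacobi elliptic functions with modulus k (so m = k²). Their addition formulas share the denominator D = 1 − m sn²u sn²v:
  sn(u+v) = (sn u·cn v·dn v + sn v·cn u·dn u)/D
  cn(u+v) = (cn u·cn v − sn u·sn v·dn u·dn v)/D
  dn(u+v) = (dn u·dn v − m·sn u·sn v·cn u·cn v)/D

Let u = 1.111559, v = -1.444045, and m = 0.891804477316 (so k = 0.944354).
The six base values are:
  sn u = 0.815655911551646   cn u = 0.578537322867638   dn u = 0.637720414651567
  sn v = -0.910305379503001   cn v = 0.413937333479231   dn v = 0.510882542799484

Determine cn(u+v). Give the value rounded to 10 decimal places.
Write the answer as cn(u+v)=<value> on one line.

m = k² = 0.891804477316
D = 1 − m·sn²u·sn²v = 0.5083479627134397
cn(u+v) = (cn u·cn v − sn u·sn v·dn u·dn v)/D = 0.4813835504233103/0.5083479627134397 = 0.9469567810477693

cn(u+v)=0.9469567810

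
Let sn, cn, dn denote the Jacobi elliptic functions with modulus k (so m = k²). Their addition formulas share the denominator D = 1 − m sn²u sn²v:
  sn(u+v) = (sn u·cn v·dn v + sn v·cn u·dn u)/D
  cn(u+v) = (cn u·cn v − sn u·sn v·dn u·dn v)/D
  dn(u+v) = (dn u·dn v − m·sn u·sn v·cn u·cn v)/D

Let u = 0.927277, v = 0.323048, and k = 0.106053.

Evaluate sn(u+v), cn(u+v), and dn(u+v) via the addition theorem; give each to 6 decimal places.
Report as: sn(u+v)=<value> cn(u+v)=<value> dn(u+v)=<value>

sn u = 0.7992339602983641, cn u = 0.6010200302034807, dn u = 0.9964012976168334
sn v = 0.3173996776002179, cn v = 0.9482918562653998, dn v = 0.9994333016374099
m = k² = 0.011247238809
D = 1 − m·sn²u·sn²v = 0.9992762197344832
sn(u+v) = (sn u·cn v·dn v + sn v·cn u·dn u)/D = 0.9475546136402897/0.9992762197344832 = 0.9482409317136192
cn(u+v) = (cn u·cn v − sn u·sn v·dn u·dn v)/D = 0.3173219461301734/0.9992762197344832 = 0.3175517838445997
dn(u+v) = (dn u·dn v − m·sn u·sn v·cn u·cn v)/D = 0.9942105010250545/0.9992762197344832 = 0.9949306121677

sn(u+v)=0.948241 cn(u+v)=0.317552 dn(u+v)=0.994931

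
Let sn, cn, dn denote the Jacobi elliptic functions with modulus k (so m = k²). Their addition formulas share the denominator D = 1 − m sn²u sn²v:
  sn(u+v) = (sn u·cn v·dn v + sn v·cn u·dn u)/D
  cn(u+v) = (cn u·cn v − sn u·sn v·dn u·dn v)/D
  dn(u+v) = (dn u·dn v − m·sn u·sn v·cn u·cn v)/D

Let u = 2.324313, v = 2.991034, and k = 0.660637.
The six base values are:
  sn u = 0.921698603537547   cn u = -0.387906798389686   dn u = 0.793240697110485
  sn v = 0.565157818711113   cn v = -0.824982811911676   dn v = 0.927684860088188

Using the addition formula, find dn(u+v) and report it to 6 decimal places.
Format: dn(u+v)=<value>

dn(u+v)=0.752203

m = k² = 0.436441245769
D = 1 − m·sn²u·sn²v = 0.8815750728514625
dn(u+v) = (dn u·dn v − m·sn u·sn v·cn u·cn v)/D = 0.6631234065349507/0.8815750728514625 = 0.7522029909376544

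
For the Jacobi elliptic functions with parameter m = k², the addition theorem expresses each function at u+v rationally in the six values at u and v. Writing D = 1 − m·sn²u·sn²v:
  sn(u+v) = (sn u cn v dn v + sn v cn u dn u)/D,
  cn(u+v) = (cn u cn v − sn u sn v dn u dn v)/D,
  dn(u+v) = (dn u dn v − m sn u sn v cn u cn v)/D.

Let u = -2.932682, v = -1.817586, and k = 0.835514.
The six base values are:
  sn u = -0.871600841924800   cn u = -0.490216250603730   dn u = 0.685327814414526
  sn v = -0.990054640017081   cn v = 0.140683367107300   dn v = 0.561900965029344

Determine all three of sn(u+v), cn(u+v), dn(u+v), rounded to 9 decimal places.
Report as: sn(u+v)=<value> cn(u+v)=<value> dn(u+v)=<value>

m = k² = 0.698083644196
D = 1 − m·sn²u·sn²v = 0.4801703203041066
sn(u+v) = (sn u·cn v·dn v + sn v·cn u·dn u)/D = 0.263717449176209/0.4801703203041066 = 0.5492164717910691
cn(u+v) = (cn u·cn v − sn u·sn v·dn u·dn v)/D = -0.4012687920844854/0.4801703203041066 = -0.8356801224831005
dn(u+v) = (dn u·dn v − m·sn u·sn v·cn u·cn v)/D = 0.4266309740196961/0.4801703203041066 = 0.8884992594908773

sn(u+v)=0.549216472 cn(u+v)=-0.835680122 dn(u+v)=0.888499259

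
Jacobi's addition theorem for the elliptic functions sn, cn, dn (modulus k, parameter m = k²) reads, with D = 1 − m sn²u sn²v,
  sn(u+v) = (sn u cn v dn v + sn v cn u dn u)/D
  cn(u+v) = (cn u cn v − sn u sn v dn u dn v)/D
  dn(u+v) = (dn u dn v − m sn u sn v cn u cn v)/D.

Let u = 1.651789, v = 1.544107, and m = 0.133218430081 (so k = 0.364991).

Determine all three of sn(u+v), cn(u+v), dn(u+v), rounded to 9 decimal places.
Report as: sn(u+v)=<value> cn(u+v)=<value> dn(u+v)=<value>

sn(u+v)=0.058936208 cn(u+v)=-0.998261751 dn(u+v)=0.999768608

sn u = 0.999742962493067, cn u = -0.02267176538309394, dn u = 0.9310478212120893
sn v = 0.9969912764244441, cn v = 0.07751383575567467, dn v = 0.9314408187494853
m = k² = 0.133218430081
D = 1 − m·sn²u·sn²v = 0.8676500628698681
sn(u+v) = (sn u·cn v·dn v + sn v·cn u·dn u)/D = 0.05113600452008309/0.8676500628698681 = 0.05893620793496395
cn(u+v) = (cn u·cn v − sn u·sn v·dn u·dn v)/D = -0.8661418709656104/0.8676500628698681 = -0.9982617509422299
dn(u+v) = (dn u·dn v − m·sn u·sn v·cn u·cn v)/D = 0.8674492953076804/0.8676500628698681 = 0.999768607678626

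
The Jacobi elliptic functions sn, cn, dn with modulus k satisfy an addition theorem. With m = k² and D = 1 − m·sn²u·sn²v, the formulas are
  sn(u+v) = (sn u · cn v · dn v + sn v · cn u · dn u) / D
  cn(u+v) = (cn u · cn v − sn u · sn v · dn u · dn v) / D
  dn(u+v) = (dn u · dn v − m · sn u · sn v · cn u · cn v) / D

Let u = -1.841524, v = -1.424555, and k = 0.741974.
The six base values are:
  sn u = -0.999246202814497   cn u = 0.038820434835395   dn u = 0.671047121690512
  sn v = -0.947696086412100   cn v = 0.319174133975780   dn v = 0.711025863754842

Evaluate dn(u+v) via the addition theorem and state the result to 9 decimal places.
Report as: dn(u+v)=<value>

m = k² = 0.550525416676
D = 1 − m·sn²u·sn²v = 0.506302916290483
dn(u+v) = (dn u·dn v − m·sn u·sn v·cn u·cn v)/D = 0.4706722381016879/0.506302916290483 = 0.9296257693914752

dn(u+v)=0.929625769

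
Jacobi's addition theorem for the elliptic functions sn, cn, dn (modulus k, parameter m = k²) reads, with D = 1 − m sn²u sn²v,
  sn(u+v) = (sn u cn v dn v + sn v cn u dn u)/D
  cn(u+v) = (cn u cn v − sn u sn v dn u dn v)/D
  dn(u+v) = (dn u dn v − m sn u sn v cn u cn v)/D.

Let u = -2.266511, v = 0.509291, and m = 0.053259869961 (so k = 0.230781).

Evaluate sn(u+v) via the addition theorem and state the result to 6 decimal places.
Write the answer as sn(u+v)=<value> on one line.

sn u = -0.790984304881522, cn u = -0.6118364400974295, dn u = 0.9831976575008725
sn v = 0.4865866127463962, cn v = 0.8736323416037141, dn v = 0.9936749193324381
m = k² = 0.053259869961
D = 1 − m·sn²u·sn²v = 0.9921103789065779
sn(u+v) = (sn u·cn v·dn v + sn v·cn u·dn u)/D = -0.9793678249824554/0.9921103789065779 = -0.9871561126714889

sn(u+v)=-0.987156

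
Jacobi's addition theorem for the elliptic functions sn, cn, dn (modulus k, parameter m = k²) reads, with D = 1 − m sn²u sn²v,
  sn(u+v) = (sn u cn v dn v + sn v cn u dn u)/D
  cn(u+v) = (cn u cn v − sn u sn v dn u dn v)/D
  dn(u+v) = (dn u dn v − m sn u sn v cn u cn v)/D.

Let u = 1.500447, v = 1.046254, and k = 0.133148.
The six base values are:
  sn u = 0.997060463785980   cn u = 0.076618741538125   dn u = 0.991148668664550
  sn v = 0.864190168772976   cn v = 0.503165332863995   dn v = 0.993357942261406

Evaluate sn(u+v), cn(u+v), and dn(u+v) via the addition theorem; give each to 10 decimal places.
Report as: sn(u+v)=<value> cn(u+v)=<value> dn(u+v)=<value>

m = k² = 0.017728389904
D = 1 − m·sn²u·sn²v = 0.9868377259590678
sn(u+v) = (sn u·cn v·dn v + sn v·cn u·dn u)/D = 0.5639811195747721/0.9868377259590678 = 0.5715034039934596
cn(u+v) = (cn u·cn v − sn u·sn v·dn u·dn v)/D = -0.8097987368101106/0.9868377259590678 = -0.8205996948719202
dn(u+v) = (dn u·dn v − m·sn u·sn v·cn u·cn v)/D = 0.9839764961717748/0.9868377259590678 = 0.9971006076155913

sn(u+v)=0.5715034040 cn(u+v)=-0.8205996949 dn(u+v)=0.9971006076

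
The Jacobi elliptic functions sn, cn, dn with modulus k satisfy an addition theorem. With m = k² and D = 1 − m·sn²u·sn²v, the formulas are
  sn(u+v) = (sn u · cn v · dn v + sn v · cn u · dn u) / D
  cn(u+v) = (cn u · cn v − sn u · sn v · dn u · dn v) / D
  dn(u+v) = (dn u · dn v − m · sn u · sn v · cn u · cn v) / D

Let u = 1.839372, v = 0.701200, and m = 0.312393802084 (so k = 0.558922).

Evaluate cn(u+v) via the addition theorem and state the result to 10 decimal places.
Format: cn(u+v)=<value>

cn(u+v)=-0.6451536110

sn u = 0.9951966202821151, cn u = -0.09789630727997682, dn u = 0.8310235149075928
sn v = 0.6326814376440351, cn v = 0.7744121631667964, dn v = 0.9353893288555784
m = k² = 0.312393802084
D = 1 − m·sn²u·sn²v = 0.8761516059590113
cn(u+v) = (cn u·cn v − sn u·sn v·dn u·dn v)/D = -0.5652523723714277/0.8761516059590113 = -0.6451536110040203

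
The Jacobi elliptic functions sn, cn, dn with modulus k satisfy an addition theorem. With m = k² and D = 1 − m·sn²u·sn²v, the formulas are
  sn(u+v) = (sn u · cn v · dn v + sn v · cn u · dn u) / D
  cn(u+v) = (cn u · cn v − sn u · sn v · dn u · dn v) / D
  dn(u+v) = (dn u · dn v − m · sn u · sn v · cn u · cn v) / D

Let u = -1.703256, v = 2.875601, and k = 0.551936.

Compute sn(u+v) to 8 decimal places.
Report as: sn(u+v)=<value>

sn u = -0.999938003993603, cn u = 0.01113499749839518, dn u = 0.8339091214485754
sn v = 0.5221545506843566, cn v = -0.8528508809865988, dn v = 0.957571473380275
m = k² = 0.304633348096
D = 1 − m·sn²u·sn²v = 0.9169534247013466
sn(u+v) = (sn u·cn v·dn v + sn v·cn u·dn u)/D = 0.82146355042393/0.9169534247013466 = 0.895861805294508

sn(u+v)=0.89586181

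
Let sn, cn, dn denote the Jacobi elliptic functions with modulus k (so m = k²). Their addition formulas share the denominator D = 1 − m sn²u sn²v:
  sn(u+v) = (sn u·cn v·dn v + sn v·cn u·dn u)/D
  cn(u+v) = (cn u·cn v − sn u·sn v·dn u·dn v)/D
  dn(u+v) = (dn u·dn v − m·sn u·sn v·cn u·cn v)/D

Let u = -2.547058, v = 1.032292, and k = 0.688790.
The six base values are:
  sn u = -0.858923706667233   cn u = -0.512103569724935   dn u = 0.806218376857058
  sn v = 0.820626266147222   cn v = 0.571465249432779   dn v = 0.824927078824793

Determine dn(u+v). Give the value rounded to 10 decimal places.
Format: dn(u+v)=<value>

m = k² = 0.4744316641
D = 1 − m·sn²u·sn²v = 0.7642923527645533
dn(u+v) = (dn u·dn v − m·sn u·sn v·cn u·cn v)/D = 0.5672077453729699/0.7642923527645533 = 0.7421345291776104

dn(u+v)=0.7421345292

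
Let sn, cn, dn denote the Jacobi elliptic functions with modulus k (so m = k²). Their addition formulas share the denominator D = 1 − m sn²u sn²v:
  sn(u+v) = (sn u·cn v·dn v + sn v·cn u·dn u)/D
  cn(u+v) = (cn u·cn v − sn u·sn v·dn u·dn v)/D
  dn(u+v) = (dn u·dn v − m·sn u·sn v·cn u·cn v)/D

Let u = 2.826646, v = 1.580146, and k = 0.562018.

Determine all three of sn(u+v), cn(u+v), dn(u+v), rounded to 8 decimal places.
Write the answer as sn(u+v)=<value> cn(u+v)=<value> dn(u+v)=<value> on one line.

sn(u+v)=-0.79661296 cn(u+v)=-0.60448970 dn(u+v)=0.89417840

sn u = 0.5715245923888214, cn u = -0.8205849378917405, dn u = 0.9470089722572216
sn v = 0.9929844598854714, cn v = 0.1182449255822792, dn v = 0.8297904180681018
m = k² = 0.315864232324
D = 1 − m·sn²u·sn²v = 0.8982685582999982
sn(u+v) = (sn u·cn v·dn v + sn v·cn u·dn u)/D = -0.715572374067837/0.8982685582999982 = -0.7966129588483877
cn(u+v) = (cn u·cn v − sn u·sn v·dn u·dn v)/D = -0.542994088643032/0.8982685582999982 = -0.6044896970129574
dn(u+v) = (dn u·dn v − m·sn u·sn v·cn u·cn v)/D = 0.803212346712227/0.8982685582999982 = 0.8941784049887396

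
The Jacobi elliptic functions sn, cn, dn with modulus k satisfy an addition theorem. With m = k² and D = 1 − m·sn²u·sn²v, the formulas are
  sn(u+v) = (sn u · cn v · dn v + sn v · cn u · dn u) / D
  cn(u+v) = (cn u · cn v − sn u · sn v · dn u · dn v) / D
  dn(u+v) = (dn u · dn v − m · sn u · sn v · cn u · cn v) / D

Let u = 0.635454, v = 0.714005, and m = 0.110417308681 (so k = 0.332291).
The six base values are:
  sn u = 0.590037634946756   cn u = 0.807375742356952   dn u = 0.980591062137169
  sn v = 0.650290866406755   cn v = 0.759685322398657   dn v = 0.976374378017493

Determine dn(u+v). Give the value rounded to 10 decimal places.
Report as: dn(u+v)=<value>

m = k² = 0.110417308681
D = 1 − m·sn²u·sn²v = 0.9837440672877423
dn(u+v) = (dn u·dn v − m·sn u·sn v·cn u·cn v)/D = 0.9314383160633112/0.9837440672877423 = 0.946829919525063

dn(u+v)=0.9468299195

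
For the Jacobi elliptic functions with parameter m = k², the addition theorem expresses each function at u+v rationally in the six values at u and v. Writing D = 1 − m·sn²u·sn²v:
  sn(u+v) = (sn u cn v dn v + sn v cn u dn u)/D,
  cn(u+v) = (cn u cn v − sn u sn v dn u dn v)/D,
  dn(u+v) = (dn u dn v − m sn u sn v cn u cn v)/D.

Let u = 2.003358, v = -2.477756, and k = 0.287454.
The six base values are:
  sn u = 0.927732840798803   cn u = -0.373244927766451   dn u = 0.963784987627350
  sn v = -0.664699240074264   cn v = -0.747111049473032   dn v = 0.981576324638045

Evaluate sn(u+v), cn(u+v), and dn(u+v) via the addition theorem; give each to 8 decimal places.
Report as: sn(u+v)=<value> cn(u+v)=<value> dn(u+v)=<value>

m = k² = 0.082629802116
D = 1 − m·sn²u·sn²v = 0.968578064115133
sn(u+v) = (sn u·cn v·dn v + sn v·cn u·dn u)/D = -0.44123881456396/0.968578064115133 = -0.4555531772930084
cn(u+v) = (cn u·cn v − sn u·sn v·dn u·dn v)/D = 0.8622364958682797/0.968578064115133 = 0.8902085725594002
dn(u+v) = (dn u·dn v − m·sn u·sn v·cn u·cn v)/D = 0.9602375385000203/0.968578064115133 = 0.9913888968539337

sn(u+v)=-0.45555318 cn(u+v)=0.89020857 dn(u+v)=0.99138890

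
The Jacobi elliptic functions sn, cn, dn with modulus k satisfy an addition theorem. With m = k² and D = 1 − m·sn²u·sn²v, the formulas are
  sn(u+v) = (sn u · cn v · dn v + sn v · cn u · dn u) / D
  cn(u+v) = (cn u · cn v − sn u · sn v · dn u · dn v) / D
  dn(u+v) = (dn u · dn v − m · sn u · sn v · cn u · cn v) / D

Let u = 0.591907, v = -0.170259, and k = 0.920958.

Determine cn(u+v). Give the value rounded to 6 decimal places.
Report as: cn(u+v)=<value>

cn(u+v)=0.916527

sn u = 0.5353073463580635, cn u = 0.8446573535671659, dn u = 0.8700318126692165
sn v = -0.16875476815944, cn v = 0.9856580686137833, dn v = 0.9878491029651929
m = k² = 0.848163637764
D = 1 − m·sn²u·sn²v = 0.9930785328519288
cn(u+v) = (cn u·cn v − sn u·sn v·dn u·dn v)/D = 0.9101832413894623/0.9930785328519288 = 0.916526952582081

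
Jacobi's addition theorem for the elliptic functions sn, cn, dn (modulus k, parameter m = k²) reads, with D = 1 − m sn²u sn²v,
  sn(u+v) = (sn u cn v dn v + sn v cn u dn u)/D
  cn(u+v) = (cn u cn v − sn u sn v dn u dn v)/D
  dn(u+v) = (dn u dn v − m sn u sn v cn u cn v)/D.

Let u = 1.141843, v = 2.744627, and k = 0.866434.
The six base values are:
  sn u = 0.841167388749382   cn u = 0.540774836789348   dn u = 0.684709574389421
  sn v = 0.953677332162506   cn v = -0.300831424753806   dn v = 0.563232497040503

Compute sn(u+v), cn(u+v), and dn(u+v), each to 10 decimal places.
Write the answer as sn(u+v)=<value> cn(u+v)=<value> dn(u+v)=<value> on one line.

sn(u+v)=0.4074224569 cn(u+v)=-0.9132398051 dn(u+v)=0.9356215600

m = k² = 0.750707876356
D = 1 − m·sn²u·sn²v = 0.5168980984574372
sn(u+v) = (sn u·cn v·dn v + sn v·cn u·dn u)/D = 0.2105958932590019/0.5168980984574372 = 0.4074224569358575
cn(u+v) = (cn u·cn v − sn u·sn v·dn u·dn v)/D = -0.472051918682/0.5168980984574372 = -0.9132398050809816
dn(u+v) = (dn u·dn v − m·sn u·sn v·cn u·cn v)/D = 0.4836210052646739/0.5168980984574372 = 0.9356215600481583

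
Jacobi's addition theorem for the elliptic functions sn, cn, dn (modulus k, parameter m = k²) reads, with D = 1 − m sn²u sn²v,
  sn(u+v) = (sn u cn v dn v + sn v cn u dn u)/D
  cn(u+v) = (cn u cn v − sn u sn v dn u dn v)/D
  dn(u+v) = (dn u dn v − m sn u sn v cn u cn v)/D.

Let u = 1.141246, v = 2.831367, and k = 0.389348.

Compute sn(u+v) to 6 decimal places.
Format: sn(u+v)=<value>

sn u = 0.8967492002411668, cn u = 0.4425391190243273, dn u = 0.9370677765913658
sn v = 0.4246465359037035, cn v = -0.9053592212735146, dn v = 0.9862374183560171
m = k² = 0.151591865104
D = 1 − m·sn²u·sn²v = 0.9780177033862915
sn(u+v) = (sn u·cn v·dn v + sn v·cn u·dn u)/D = -0.6246102803433326/0.9780177033862915 = -0.6386492577595273

sn(u+v)=-0.638649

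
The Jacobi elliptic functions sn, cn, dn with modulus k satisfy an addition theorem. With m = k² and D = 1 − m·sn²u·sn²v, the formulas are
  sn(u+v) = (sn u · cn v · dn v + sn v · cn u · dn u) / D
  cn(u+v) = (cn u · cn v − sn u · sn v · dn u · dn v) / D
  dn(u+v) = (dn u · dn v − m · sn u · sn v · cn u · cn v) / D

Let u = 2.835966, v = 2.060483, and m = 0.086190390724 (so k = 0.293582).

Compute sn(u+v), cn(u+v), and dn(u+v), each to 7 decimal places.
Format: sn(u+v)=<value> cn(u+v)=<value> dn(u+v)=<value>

sn u = 0.367264340049515, cn u = -0.930116608027184, dn u = 0.9941701933266785
sn v = 0.9067340398824765, cn v = -0.4217029534143715, dn v = 0.9639175991033295
m = k² = 0.086190390724
D = 1 − m·sn²u·sn²v = 0.9904417978007028
sn(u+v) = (sn u·cn v·dn v + sn v·cn u·dn u)/D = -0.9877398573687236/0.9904417978007028 = -0.9972719846456612
cn(u+v) = (cn u·cn v − sn u·sn v·dn u·dn v)/D = 0.07310902130313282/0.9904417978007028 = 0.07381455575226426
dn(u+v) = (dn u·dn v − m·sn u·sn v·cn u·cn v)/D = 0.9470401373236099/0.9904417978007028 = 0.9561794942686514

sn(u+v)=-0.9972720 cn(u+v)=0.0738146 dn(u+v)=0.9561795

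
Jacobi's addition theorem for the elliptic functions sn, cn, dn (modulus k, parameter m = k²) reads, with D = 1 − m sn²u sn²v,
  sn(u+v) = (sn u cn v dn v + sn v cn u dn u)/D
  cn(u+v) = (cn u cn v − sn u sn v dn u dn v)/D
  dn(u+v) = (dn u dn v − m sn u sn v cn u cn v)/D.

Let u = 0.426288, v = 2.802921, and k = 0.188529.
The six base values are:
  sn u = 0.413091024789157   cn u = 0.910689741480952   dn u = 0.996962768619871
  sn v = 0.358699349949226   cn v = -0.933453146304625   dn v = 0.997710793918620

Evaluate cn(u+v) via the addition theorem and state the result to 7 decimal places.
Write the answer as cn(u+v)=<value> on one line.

cn(u+v)=-0.9982525

m = k² = 0.035543183841
D = 1 − m·sn²u·sn²v = 0.999219614798042
cn(u+v) = (cn u·cn v − sn u·sn v·dn u·dn v)/D = -0.9974734693576245/0.999219614798042 = -0.9982524908292854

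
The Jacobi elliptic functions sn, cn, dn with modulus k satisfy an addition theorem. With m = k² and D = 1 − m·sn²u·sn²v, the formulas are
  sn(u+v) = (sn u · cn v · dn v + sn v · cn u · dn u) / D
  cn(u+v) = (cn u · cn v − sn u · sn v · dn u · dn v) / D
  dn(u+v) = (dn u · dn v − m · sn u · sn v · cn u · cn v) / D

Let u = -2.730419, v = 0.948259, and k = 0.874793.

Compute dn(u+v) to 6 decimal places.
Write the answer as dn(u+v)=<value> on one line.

dn(u+v)=0.514465

sn u = -0.9625991833844105, cn u = -0.2709295335463929, dn u = 0.5393604065725379
sn v = 0.7569181664037662, cn v = 0.6535096704471637, dn v = 0.7493742254337302
m = k² = 0.765262792849
D = 1 − m·sn²u·sn²v = 0.5937443317343223
dn(u+v) = (dn u·dn v − m·sn u·sn v·cn u·cn v)/D = 0.3054609145075948/0.5937443317343223 = 0.5144653989627926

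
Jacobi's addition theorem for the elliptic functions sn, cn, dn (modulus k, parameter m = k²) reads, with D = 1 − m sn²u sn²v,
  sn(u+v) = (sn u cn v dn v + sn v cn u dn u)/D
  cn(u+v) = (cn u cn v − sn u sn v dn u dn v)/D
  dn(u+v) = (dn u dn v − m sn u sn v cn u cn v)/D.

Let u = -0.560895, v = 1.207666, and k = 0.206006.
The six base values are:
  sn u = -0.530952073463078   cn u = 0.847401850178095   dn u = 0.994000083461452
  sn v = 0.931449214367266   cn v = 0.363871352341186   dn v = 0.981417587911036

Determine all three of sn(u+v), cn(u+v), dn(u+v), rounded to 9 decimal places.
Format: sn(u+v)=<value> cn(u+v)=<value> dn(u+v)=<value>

m = k² = 0.042438472036
D = 1 − m·sn²u·sn²v = 0.9896202058006487
sn(u+v) = (sn u·cn v·dn v + sn v·cn u·dn u)/D = 0.5949678232316567/0.9896202058006487 = 0.6012082410446542
cn(u+v) = (cn u·cn v − sn u·sn v·dn u·dn v)/D = 0.7907979773923947/0.9896202058006487 = 0.7990923919672825
dn(u+v) = (dn u·dn v − m·sn u·sn v·cn u·cn v)/D = 0.982000762019341/0.9896202058006487 = 0.9923006384301306

sn(u+v)=0.601208241 cn(u+v)=0.799092392 dn(u+v)=0.992300638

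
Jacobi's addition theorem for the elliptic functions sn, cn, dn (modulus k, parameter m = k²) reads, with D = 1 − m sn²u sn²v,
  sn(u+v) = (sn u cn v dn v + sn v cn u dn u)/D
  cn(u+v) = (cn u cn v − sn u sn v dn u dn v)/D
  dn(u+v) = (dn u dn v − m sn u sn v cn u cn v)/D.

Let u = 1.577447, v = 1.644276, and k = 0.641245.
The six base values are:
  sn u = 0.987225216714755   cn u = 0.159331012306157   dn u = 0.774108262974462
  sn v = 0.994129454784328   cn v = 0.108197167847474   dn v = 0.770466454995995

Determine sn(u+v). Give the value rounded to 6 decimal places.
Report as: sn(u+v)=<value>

m = k² = 0.411195150025
D = 1 − m·sn²u·sn²v = 0.603935108517345
sn(u+v) = (sn u·cn v·dn v + sn v·cn u·dn u)/D = 0.2049127365217363/0.603935108517345 = 0.3392959502301417

sn(u+v)=0.339296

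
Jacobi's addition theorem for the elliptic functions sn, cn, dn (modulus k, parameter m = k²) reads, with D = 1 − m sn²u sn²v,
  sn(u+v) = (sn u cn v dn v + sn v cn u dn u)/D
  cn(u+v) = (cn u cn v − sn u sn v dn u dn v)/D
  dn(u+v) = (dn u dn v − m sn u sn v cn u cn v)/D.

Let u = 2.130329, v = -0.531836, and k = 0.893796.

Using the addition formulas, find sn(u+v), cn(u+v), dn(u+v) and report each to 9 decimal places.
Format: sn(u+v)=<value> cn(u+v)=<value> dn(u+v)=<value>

sn(u+v)=0.951993384 cn(u+v)=0.306118600 dn(u+v)=0.525347331

sn u = 0.9984397462812662, cn u = 0.05583970850390186, dn u = 0.451242340011679
sn v = -0.49085848518995, cn v = 0.8712393170174471, dn v = 0.8986202266865586
m = k² = 0.798871289616
D = 1 − m·sn²u·sn²v = 0.8081184837739567
sn(u+v) = (sn u·cn v·dn v + sn v·cn u·dn u)/D = 0.7693234497953868/0.8081184837739567 = 0.9519933836961691
cn(u+v) = (cn u·cn v − sn u·sn v·dn u·dn v)/D = 0.2473800990622402/0.8081184837739567 = 0.3061186002168418
dn(u+v) = (dn u·dn v − m·sn u·sn v·cn u·cn v)/D = 0.4245428887725413/0.8081184837739567 = 0.5253473312352703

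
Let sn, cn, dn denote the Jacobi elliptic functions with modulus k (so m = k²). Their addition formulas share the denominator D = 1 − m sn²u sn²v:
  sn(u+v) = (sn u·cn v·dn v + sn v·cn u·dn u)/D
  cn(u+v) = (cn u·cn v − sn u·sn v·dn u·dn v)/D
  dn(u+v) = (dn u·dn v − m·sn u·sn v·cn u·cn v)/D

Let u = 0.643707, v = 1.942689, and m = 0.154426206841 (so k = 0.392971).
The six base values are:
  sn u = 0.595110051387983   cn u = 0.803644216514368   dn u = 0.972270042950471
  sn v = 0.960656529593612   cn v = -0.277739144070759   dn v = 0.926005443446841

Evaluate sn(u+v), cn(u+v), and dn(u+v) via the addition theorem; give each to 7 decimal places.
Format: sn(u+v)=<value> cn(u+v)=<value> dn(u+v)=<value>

m = k² = 0.154426206841
D = 1 − m·sn²u·sn²v = 0.9495278444168612
sn(u+v) = (sn u·cn v·dn v + sn v·cn u·dn u)/D = 0.5975626748108157/0.9495278444168612 = 0.6293261206866452
cn(u+v) = (cn u·cn v − sn u·sn v·dn u·dn v)/D = -0.7379173239570096/0.9495278444168612 = -0.777141321653596
dn(u+v) = (dn u·dn v − m·sn u·sn v·cn u·cn v)/D = 0.9200328471003101/0.9495278444168612 = 0.9689371960074905

sn(u+v)=0.6293261 cn(u+v)=-0.7771413 dn(u+v)=0.9689372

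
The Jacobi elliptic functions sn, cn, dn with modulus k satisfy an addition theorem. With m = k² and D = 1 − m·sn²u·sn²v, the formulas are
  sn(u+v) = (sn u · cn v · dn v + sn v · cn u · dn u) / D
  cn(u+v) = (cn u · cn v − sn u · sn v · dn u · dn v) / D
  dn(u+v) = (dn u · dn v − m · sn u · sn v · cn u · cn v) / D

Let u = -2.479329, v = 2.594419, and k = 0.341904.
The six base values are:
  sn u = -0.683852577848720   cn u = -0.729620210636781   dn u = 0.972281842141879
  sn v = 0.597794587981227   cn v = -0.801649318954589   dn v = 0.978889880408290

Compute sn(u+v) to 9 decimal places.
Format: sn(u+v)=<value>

m = k² = 0.116898345216
D = 1 − m·sn²u·sn²v = 0.9804639257130936
sn(u+v) = (sn u·cn v·dn v + sn v·cn u·dn u)/D = 0.1125637976736561/0.9804639257130936 = 0.1148066692936084

sn(u+v)=0.114806669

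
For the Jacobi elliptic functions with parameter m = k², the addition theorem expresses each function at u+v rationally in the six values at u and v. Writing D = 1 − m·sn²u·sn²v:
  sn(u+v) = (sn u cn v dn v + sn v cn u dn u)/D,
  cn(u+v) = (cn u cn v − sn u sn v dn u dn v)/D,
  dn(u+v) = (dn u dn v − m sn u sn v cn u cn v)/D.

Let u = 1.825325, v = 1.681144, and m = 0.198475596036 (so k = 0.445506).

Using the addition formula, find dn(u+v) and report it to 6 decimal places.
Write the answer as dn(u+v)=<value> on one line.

sn u = 0.9888944171436344, cn u = -0.1486197555581073, dn u = 0.8977239550853962
sn v = 0.9998009167172052, cn v = -0.01995311833864956, dn v = 0.8953230827159628
m = k² = 0.198475596036
D = 1 − m·sn²u·sn²v = 0.8059855726672901
dn(u+v) = (dn u·dn v − m·sn u·sn v·cn u·cn v)/D = 0.8031710661201412/0.8059855726672901 = 0.9965079938864976

dn(u+v)=0.996508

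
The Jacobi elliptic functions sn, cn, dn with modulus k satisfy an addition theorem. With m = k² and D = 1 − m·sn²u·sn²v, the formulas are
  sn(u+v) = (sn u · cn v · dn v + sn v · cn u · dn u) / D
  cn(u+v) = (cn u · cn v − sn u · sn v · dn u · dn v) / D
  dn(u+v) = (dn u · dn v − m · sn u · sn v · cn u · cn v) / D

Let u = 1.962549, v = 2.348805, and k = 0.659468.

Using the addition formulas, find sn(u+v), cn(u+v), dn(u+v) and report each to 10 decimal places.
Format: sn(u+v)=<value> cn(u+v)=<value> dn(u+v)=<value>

sn u = 0.9927468744325479, cn u = -0.1202233059951646, dn u = 0.7559019897868066
sn v = 0.9133786405546081, cn v = -0.4071111137989432, dn v = 0.7982366336730335
m = k² = 0.434898043024
D = 1 − m·sn²u·sn²v = 0.6424257692928538
sn(u+v) = (sn u·cn v·dn v + sn v·cn u·dn u)/D = -0.4056190933053367/0.6424257692928538 = -0.6313867106417904
cn(u+v) = (cn u·cn v − sn u·sn v·dn u·dn v)/D = -0.4981807103829609/0.6424257692928538 = -0.7754681306313884
dn(u+v) = (dn u·dn v − m·sn u·sn v·cn u·cn v)/D = 0.5840877198333082/0.6424257692928538 = 0.9091909878961411

sn(u+v)=-0.6313867106 cn(u+v)=-0.7754681306 dn(u+v)=0.9091909879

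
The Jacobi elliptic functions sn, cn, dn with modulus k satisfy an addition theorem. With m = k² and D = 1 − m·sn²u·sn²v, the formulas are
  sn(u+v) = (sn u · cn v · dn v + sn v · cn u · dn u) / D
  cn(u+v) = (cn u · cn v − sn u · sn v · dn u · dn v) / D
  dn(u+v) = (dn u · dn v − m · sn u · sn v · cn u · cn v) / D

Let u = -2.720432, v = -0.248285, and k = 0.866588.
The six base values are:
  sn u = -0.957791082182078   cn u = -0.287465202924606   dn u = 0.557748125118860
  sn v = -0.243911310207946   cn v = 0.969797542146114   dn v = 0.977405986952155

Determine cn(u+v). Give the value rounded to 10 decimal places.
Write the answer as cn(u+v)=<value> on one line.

m = k² = 0.750974761744
D = 1 − m·sn²u·sn²v = 0.9590144471020225
cn(u+v) = (cn u·cn v − sn u·sn v·dn u·dn v)/D = -0.4061380009070929/0.9590144471020225 = -0.4234951852230928

cn(u+v)=-0.4234951852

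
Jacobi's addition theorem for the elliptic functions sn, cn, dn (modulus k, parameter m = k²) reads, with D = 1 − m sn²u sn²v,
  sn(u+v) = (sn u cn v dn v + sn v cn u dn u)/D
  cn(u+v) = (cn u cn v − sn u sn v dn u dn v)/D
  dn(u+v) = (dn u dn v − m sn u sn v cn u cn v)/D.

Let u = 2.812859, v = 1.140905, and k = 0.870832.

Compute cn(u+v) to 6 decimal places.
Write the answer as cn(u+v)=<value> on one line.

sn u = 0.9455751564678269, cn u = -0.3254037852743029, dn u = 0.5674075560598244
sn v = 0.8400433576414541, cn v = 0.5425192690425585, dn v = 0.681802132882026
m = k² = 0.758348372224
D = 1 − m·sn²u·sn²v = 0.5215194708384225
cn(u+v) = (cn u·cn v − sn u·sn v·dn u·dn v)/D = -0.4838298037610476/0.5215194708384225 = -0.927731045176927

cn(u+v)=-0.927731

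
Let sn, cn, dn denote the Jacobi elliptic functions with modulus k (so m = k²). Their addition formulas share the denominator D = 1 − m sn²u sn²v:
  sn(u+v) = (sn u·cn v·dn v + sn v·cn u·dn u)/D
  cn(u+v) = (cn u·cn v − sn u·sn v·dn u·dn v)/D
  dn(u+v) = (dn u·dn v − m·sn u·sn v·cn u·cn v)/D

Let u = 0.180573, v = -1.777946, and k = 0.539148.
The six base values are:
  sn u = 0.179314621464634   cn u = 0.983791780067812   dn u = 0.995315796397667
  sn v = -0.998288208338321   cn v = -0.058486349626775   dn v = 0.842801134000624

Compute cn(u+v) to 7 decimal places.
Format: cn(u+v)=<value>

cn(u+v)=0.0934936

m = k² = 0.290680565904
D = 1 − m·sn²u·sn²v = 0.990685505574639
cn(u+v) = (cn u·cn v − sn u·sn v·dn u·dn v)/D = 0.0926227832922248/0.990685505574639 = 0.09349362918002895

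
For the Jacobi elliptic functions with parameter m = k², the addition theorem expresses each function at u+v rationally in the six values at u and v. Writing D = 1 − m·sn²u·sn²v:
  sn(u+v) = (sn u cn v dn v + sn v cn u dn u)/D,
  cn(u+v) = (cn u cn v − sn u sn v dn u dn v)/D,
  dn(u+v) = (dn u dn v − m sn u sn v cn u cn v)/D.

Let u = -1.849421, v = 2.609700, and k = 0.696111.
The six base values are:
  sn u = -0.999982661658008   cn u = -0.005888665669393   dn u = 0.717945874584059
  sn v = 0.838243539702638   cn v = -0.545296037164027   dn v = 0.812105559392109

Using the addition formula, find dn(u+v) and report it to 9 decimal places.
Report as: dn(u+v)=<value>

m = k² = 0.484570524321
D = 1 − m·sn²u·sn²v = 0.6595272463687167
dn(u+v) = (dn u·dn v − m·sn u·sn v·cn u·cn v)/D = 0.5843521103343909/0.6595272463687167 = 0.886016633204721

dn(u+v)=0.886016633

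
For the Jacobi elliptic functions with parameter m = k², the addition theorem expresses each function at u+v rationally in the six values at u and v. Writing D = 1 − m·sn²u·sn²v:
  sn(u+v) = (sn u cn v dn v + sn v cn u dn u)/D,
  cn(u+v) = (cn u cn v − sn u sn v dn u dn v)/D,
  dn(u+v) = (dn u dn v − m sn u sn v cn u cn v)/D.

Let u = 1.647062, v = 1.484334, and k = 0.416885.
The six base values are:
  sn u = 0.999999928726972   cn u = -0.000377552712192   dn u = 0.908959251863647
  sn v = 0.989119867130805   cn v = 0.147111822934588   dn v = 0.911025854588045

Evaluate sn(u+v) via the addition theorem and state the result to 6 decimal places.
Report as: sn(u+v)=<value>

m = k² = 0.173793103225
D = 1 − m·sn²u·sn²v = 0.829968131965252
sn(u+v) = (sn u·cn v·dn v + sn v·cn u·dn u)/D = 0.1336832184703071/0.829968131965252 = 0.161070302969059

sn(u+v)=0.161070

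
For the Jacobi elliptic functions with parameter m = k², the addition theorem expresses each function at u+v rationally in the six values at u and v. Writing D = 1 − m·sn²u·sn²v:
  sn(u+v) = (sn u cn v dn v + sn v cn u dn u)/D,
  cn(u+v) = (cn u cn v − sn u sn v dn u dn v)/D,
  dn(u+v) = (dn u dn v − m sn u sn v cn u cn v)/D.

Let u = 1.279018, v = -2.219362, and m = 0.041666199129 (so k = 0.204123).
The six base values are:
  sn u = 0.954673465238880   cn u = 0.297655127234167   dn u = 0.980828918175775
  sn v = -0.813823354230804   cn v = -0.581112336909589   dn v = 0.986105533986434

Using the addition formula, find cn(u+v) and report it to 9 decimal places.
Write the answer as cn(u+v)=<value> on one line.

m = k² = 0.041666199129
D = 1 − m·sn²u·sn²v = 0.9748490794277083
cn(u+v) = (cn u·cn v − sn u·sn v·dn u·dn v)/D = 0.5784816489507958/0.9748490794277083 = 0.5934063653118464

cn(u+v)=0.593406365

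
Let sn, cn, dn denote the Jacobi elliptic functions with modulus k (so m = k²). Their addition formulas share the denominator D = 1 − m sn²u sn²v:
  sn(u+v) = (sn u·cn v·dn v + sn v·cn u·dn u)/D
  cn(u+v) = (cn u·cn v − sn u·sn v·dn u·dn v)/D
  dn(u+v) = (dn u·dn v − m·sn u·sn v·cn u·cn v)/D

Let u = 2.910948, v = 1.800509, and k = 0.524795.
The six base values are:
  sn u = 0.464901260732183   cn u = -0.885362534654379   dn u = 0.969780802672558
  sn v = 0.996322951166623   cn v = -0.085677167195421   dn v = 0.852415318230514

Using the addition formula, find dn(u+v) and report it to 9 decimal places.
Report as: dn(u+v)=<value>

dn(u+v)=0.868284752

m = k² = 0.275409792025
D = 1 − m·sn²u·sn²v = 0.9409117545065923
dn(u+v) = (dn u·dn v − m·sn u·sn v·cn u·cn v)/D = 0.8169793293987029/0.9409117545065923 = 0.8682847519819978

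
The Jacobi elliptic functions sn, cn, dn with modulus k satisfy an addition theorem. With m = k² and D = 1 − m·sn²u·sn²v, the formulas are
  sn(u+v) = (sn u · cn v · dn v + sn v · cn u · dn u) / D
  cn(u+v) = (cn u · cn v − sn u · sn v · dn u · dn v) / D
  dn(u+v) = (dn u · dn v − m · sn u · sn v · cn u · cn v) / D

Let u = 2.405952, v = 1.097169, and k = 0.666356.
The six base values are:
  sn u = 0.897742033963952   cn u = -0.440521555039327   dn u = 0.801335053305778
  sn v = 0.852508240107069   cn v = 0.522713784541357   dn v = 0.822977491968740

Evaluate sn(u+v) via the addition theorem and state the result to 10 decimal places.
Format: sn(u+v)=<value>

m = k² = 0.444030318736
D = 1 − m·sn²u·sn²v = 0.7399164309147911
sn(u+v) = (sn u·cn v·dn v + sn v·cn u·dn u)/D = 0.0852521944231579/0.7399164309147911 = 0.1152186799227541

sn(u+v)=0.1152186799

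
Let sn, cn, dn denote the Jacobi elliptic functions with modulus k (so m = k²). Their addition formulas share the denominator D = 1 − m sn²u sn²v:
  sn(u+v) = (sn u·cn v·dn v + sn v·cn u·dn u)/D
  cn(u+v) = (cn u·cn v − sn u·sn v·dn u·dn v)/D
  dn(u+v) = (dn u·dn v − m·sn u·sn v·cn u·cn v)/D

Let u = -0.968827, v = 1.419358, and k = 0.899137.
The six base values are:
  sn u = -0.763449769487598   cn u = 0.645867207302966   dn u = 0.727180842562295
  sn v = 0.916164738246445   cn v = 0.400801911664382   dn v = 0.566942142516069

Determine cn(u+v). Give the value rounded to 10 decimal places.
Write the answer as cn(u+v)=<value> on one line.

m = k² = 0.808447344769
D = 1 − m·sn²u·sn²v = 0.6044878581268826
cn(u+v) = (cn u·cn v − sn u·sn v·dn u·dn v)/D = 0.547224939824396/0.6044878581268826 = 0.9052703581509043

cn(u+v)=0.9052703582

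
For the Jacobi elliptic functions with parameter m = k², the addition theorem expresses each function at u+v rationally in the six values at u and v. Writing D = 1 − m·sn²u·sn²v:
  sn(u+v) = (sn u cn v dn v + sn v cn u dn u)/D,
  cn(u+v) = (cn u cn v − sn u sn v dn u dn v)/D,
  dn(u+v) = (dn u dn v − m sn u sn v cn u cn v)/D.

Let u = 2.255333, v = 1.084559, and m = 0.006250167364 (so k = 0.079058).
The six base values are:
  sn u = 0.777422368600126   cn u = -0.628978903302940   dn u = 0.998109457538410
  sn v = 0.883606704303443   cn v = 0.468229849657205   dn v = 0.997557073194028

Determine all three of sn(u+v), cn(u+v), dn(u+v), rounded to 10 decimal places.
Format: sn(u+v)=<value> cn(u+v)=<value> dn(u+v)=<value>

sn(u+v)=-0.1921629182 cn(u+v)=-0.9813630383 dn(u+v)=0.9998845947

m = k² = 0.006250167364
D = 1 − m·sn²u·sn²v = 0.9970506676375432
sn(u+v) = (sn u·cn v·dn v + sn v·cn u·dn u)/D = -0.1915961658648914/0.9970506676375432 = -0.1921629181783389
cn(u+v) = (cn u·cn v − sn u·sn v·dn u·dn v)/D = -0.9784686724991984/0.9970506676375432 = -0.9813630382672791
dn(u+v) = (dn u·dn v − m·sn u·sn v·cn u·cn v)/D = 0.9969356026721847/0.9970506676375432 = 0.999884594665955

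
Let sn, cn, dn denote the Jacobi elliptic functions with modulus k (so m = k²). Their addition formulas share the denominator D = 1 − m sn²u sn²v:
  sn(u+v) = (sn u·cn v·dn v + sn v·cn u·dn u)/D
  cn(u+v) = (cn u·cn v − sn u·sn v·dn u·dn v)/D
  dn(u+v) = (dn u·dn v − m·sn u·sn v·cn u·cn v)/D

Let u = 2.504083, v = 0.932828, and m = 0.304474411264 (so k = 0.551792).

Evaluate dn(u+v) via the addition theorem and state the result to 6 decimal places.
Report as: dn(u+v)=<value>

dn(u+v)=0.999998

sn u = 0.7801474491671155, cn u = -0.62559568217663, dn u = 0.9026005352036425
sn v = 0.7823326789629461, cn v = 0.6228608026089456, dn v = 0.9020244649556442
m = k² = 0.304474411264
D = 1 − m·sn²u·sn²v = 0.8865806567262885
dn(u+v) = (dn u·dn v − m·sn u·sn v·cn u·cn v)/D = 0.8865786251677149/0.8865806567262885 = 0.9999977085462465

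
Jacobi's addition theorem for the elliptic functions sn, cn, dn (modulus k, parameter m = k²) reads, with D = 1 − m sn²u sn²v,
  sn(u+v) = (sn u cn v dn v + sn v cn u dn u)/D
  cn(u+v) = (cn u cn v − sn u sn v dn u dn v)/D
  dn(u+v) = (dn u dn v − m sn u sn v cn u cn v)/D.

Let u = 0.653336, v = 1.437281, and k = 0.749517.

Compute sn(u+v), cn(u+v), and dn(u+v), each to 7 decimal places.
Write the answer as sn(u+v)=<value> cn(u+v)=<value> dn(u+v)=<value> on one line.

sn u = 0.5887861394755261, cn u = 0.8082888604709991, dn u = 0.8973570649442029
sn v = 0.949365111369327, cn v = 0.3141749278900298, dn v = 0.702619981080533
m = k² = 0.561775733289
D = 1 − m·sn²u·sn²v = 0.8244727025841464
sn(u+v) = (sn u·cn v·dn v + sn v·cn u·dn u)/D = 0.8185689726706736/0.8244727025841464 = 0.992839387047056
cn(u+v) = (cn u·cn v − sn u·sn v·dn u·dn v)/D = -0.09848895515378522/0.8244727025841464 = -0.1194569023875394
dn(u+v) = (dn u·dn v − m·sn u·sn v·cn u·cn v)/D = 0.5507581200102806/0.8244727025841464 = 0.6680125591593734

sn(u+v)=0.9928394 cn(u+v)=-0.1194569 dn(u+v)=0.6680126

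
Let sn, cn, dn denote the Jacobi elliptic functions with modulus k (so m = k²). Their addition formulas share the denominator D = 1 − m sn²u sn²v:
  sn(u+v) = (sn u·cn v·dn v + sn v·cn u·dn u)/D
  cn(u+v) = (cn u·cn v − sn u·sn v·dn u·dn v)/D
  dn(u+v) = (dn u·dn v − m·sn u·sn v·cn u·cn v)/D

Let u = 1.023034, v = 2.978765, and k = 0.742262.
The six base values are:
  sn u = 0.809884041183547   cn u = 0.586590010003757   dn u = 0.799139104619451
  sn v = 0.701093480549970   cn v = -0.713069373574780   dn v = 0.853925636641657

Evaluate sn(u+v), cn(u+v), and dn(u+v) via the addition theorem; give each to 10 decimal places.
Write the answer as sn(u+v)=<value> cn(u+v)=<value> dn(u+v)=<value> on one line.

sn(u+v)=-0.2000257756 cn(u+v)=-0.9797906353 dn(u+v)=0.9889166821

m = k² = 0.550952876644
D = 1 − m·sn²u·sn²v = 0.8223717673459973
sn(u+v) = (sn u·cn v·dn v + sn v·cn u·dn u)/D = -0.1644955505762634/0.8223717673459973 = -0.2000257755773066
cn(u+v) = (cn u·cn v − sn u·sn v·dn u·dn v)/D = -0.805752156415601/0.8223717673459973 = -0.9797906353424169
dn(u+v) = (dn u·dn v − m·sn u·sn v·cn u·cn v)/D = 0.8132571596086747/0.8223717673459973 = 0.9889166820904641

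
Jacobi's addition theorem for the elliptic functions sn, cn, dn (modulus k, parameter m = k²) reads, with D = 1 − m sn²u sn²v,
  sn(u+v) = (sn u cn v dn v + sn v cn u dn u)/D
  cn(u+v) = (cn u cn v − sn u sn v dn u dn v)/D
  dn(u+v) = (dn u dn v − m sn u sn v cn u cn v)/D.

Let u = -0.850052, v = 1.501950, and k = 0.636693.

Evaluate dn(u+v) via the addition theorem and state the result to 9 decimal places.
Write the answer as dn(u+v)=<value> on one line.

sn u = -0.727308842719601, cn u = 0.6863103141450482, dn u = 0.8863204313222727
sn v = 0.9766524456083232, cn v = 0.2148255117235412, dn v = 0.783154019048887
m = k² = 0.405377976249
D = 1 − m·sn²u·sn²v = 0.7954601327766955
dn(u+v) = (dn u·dn v − m·sn u·sn v·cn u·cn v)/D = 0.7365800751370112/0.7954601327766955 = 0.9259798760320609

dn(u+v)=0.925979876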